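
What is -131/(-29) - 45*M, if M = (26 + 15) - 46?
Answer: 6656/29 ≈ 229.52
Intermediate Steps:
M = -5 (M = 41 - 46 = -5)
-131/(-29) - 45*M = -131/(-29) - 45*(-5) = -131*(-1/29) + 225 = 131/29 + 225 = 6656/29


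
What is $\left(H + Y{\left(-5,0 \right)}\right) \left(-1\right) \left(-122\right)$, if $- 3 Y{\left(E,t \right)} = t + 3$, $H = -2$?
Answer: $-366$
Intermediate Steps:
$Y{\left(E,t \right)} = -1 - \frac{t}{3}$ ($Y{\left(E,t \right)} = - \frac{t + 3}{3} = - \frac{3 + t}{3} = -1 - \frac{t}{3}$)
$\left(H + Y{\left(-5,0 \right)}\right) \left(-1\right) \left(-122\right) = \left(-2 - 1\right) \left(-1\right) \left(-122\right) = \left(-3\right) \left(-1\right) \left(-122\right) = 3 \left(-122\right) = -366$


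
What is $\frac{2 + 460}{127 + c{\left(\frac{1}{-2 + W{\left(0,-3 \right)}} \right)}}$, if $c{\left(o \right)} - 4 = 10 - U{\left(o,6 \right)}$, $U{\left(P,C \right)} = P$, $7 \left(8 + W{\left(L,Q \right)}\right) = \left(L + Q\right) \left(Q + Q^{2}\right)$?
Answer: $\frac{40656}{12415} \approx 3.2747$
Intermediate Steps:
$W{\left(L,Q \right)} = -8 + \frac{\left(L + Q\right) \left(Q + Q^{2}\right)}{7}$
$c{\left(o \right)} = 14 - o$ ($c{\left(o \right)} = 4 - \left(-10 + o\right) = 14 - o$)
$\frac{2 + 460}{127 + c{\left(\frac{1}{-2 + W{\left(0,-3 \right)}} \right)}} = \frac{2 + 460}{127 + \left(14 - \frac{1}{-2 + \left(-8 + \frac{\left(-3\right)^{2}}{7} + \frac{\left(-3\right)^{3}}{7} + \frac{1}{7} \cdot 0 \left(-3\right) + \frac{1}{7} \cdot 0 \left(-3\right)^{2}\right)}\right)} = \frac{462}{127 + \left(14 - \frac{1}{-2 + \left(-8 + \frac{1}{7} \cdot 9 + \frac{1}{7} \left(-27\right) + 0 + \frac{1}{7} \cdot 0 \cdot 9\right)}\right)} = \frac{462}{127 + \left(14 - \frac{1}{-2 + \left(-8 + \frac{9}{7} - \frac{27}{7} + 0 + 0\right)}\right)} = \frac{462}{127 + \left(14 - \frac{1}{-2 - \frac{74}{7}}\right)} = \frac{462}{127 + \left(14 - \frac{1}{- \frac{88}{7}}\right)} = \frac{462}{127 + \left(14 - - \frac{7}{88}\right)} = \frac{462}{127 + \left(14 + \frac{7}{88}\right)} = \frac{462}{127 + \frac{1239}{88}} = \frac{462}{\frac{12415}{88}} = 462 \cdot \frac{88}{12415} = \frac{40656}{12415}$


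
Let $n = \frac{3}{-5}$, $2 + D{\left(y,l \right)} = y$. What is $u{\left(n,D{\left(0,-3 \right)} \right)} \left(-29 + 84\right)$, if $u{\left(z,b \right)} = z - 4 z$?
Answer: $99$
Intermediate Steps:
$D{\left(y,l \right)} = -2 + y$
$n = - \frac{3}{5}$ ($n = 3 \left(- \frac{1}{5}\right) = - \frac{3}{5} \approx -0.6$)
$u{\left(z,b \right)} = - 3 z$
$u{\left(n,D{\left(0,-3 \right)} \right)} \left(-29 + 84\right) = \left(-3\right) \left(- \frac{3}{5}\right) \left(-29 + 84\right) = \frac{9}{5} \cdot 55 = 99$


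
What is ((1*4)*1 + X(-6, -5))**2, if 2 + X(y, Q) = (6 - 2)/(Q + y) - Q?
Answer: 5329/121 ≈ 44.041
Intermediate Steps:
X(y, Q) = -2 - Q + 4/(Q + y) (X(y, Q) = -2 + ((6 - 2)/(Q + y) - Q) = -2 + (4/(Q + y) - Q) = -2 + (-Q + 4/(Q + y)) = -2 - Q + 4/(Q + y))
((1*4)*1 + X(-6, -5))**2 = ((1*4)*1 + (4 - 1*(-5)**2 - 2*(-5) - 2*(-6) - 1*(-5)*(-6))/(-5 - 6))**2 = (4*1 + (4 - 1*25 + 10 + 12 - 30)/(-11))**2 = (4 - (4 - 25 + 10 + 12 - 30)/11)**2 = (4 - 1/11*(-29))**2 = (4 + 29/11)**2 = (73/11)**2 = 5329/121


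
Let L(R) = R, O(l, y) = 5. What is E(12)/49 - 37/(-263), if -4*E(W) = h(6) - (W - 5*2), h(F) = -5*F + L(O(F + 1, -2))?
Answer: 14353/51548 ≈ 0.27844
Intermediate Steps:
h(F) = 5 - 5*F (h(F) = -5*F + 5 = 5 - 5*F)
E(W) = 15/4 + W/4 (E(W) = -((5 - 5*6) - (W - 5*2))/4 = -((5 - 30) - (W - 10))/4 = -(-25 - (-10 + W))/4 = -(-25 + (10 - W))/4 = -(-15 - W)/4 = 15/4 + W/4)
E(12)/49 - 37/(-263) = (15/4 + (1/4)*12)/49 - 37/(-263) = (15/4 + 3)*(1/49) - 37*(-1/263) = (27/4)*(1/49) + 37/263 = 27/196 + 37/263 = 14353/51548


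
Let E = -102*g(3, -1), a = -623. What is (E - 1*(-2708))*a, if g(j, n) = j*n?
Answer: -1877722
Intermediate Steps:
E = 306 (E = -306*(-1) = -102*(-3) = 306)
(E - 1*(-2708))*a = (306 - 1*(-2708))*(-623) = (306 + 2708)*(-623) = 3014*(-623) = -1877722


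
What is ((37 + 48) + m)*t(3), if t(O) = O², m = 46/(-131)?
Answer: 99801/131 ≈ 761.84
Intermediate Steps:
m = -46/131 (m = 46*(-1/131) = -46/131 ≈ -0.35114)
((37 + 48) + m)*t(3) = ((37 + 48) - 46/131)*3² = (85 - 46/131)*9 = (11089/131)*9 = 99801/131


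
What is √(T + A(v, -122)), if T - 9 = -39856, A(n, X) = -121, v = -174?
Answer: 4*I*√2498 ≈ 199.92*I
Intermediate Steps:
T = -39847 (T = 9 - 39856 = -39847)
√(T + A(v, -122)) = √(-39847 - 121) = √(-39968) = 4*I*√2498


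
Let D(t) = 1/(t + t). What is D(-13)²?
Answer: 1/676 ≈ 0.0014793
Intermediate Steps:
D(t) = 1/(2*t)
D(-13)² = ((½)/(-13))² = ((½)*(-1/13))² = (-1/26)² = 1/676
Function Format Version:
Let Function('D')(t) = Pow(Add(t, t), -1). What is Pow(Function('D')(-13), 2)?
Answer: Rational(1, 676) ≈ 0.0014793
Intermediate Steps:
Function('D')(t) = Mul(Rational(1, 2), Pow(t, -1)) (Function('D')(t) = Pow(Mul(2, t), -1) = Mul(Rational(1, 2), Pow(t, -1)))
Pow(Function('D')(-13), 2) = Pow(Mul(Rational(1, 2), Pow(-13, -1)), 2) = Pow(Mul(Rational(1, 2), Rational(-1, 13)), 2) = Pow(Rational(-1, 26), 2) = Rational(1, 676)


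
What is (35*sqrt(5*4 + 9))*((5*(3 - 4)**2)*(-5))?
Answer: -875*sqrt(29) ≈ -4712.0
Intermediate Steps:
(35*sqrt(5*4 + 9))*((5*(3 - 4)**2)*(-5)) = (35*sqrt(20 + 9))*((5*(-1)**2)*(-5)) = (35*sqrt(29))*((5*1)*(-5)) = (35*sqrt(29))*(5*(-5)) = (35*sqrt(29))*(-25) = -875*sqrt(29)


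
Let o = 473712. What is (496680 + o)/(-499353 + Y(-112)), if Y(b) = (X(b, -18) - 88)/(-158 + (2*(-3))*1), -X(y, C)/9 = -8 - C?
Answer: -79572144/40946857 ≈ -1.9433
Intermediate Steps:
X(y, C) = 72 + 9*C (X(y, C) = -9*(-8 - C) = 72 + 9*C)
Y(b) = 89/82 (Y(b) = ((72 + 9*(-18)) - 88)/(-158 + (2*(-3))*1) = ((72 - 162) - 88)/(-158 - 6*1) = (-90 - 88)/(-158 - 6) = -178/(-164) = -178*(-1/164) = 89/82)
(496680 + o)/(-499353 + Y(-112)) = (496680 + 473712)/(-499353 + 89/82) = 970392/(-40946857/82) = 970392*(-82/40946857) = -79572144/40946857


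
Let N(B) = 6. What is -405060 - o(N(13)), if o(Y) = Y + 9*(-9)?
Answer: -404985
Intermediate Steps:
o(Y) = -81 + Y (o(Y) = Y - 81 = -81 + Y)
-405060 - o(N(13)) = -405060 - (-81 + 6) = -405060 - 1*(-75) = -405060 + 75 = -404985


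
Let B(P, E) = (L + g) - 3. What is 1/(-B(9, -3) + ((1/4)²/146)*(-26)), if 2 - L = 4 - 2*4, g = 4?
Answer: -1168/8189 ≈ -0.14263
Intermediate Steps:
L = 6 (L = 2 - (4 - 2*4) = 2 - (4 - 8) = 2 - 1*(-4) = 2 + 4 = 6)
B(P, E) = 7 (B(P, E) = (6 + 4) - 3 = 10 - 3 = 7)
1/(-B(9, -3) + ((1/4)²/146)*(-26)) = 1/(-1*7 + ((1/4)²/146)*(-26)) = 1/(-7 + ((¼)²*(1/146))*(-26)) = 1/(-7 + ((1/16)*(1/146))*(-26)) = 1/(-7 + (1/2336)*(-26)) = 1/(-7 - 13/1168) = 1/(-8189/1168) = -1168/8189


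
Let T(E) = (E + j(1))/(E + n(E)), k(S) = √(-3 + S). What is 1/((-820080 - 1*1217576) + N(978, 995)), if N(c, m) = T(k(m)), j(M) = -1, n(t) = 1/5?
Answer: -1630058269/3321496381724809 + 120*√62/102966387833469079 ≈ -4.9076e-7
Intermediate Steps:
n(t) = ⅕
T(E) = (-1 + E)/(⅕ + E) (T(E) = (E - 1)/(E + ⅕) = (-1 + E)/(⅕ + E))
N(c, m) = 5*(-1 + √(-3 + m))/(1 + 5*√(-3 + m))
1/((-820080 - 1*1217576) + N(978, 995)) = 1/((-820080 - 1*1217576) + 5*(-1 + √(-3 + 995))/(1 + 5*√(-3 + 995))) = 1/((-820080 - 1217576) + 5*(-1 + √992)/(1 + 5*√992)) = 1/(-2037656 + 5*(-1 + 4*√62)/(1 + 5*(4*√62))) = 1/(-2037656 + 5*(-1 + 4*√62)/(1 + 20*√62))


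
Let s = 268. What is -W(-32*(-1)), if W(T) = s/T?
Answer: -67/8 ≈ -8.3750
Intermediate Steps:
W(T) = 268/T
-W(-32*(-1)) = -268/((-32*(-1))) = -268/32 = -1*67/8 = -67/8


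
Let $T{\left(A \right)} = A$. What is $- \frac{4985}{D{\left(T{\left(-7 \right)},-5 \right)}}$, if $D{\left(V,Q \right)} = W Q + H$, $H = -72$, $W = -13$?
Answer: $\frac{4985}{7} \approx 712.14$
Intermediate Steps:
$D{\left(V,Q \right)} = -72 - 13 Q$ ($D{\left(V,Q \right)} = - 13 Q - 72 = -72 - 13 Q$)
$- \frac{4985}{D{\left(T{\left(-7 \right)},-5 \right)}} = - \frac{4985}{-72 - -65} = - \frac{4985}{-72 + 65} = - \frac{4985}{-7} = \left(-4985\right) \left(- \frac{1}{7}\right) = \frac{4985}{7}$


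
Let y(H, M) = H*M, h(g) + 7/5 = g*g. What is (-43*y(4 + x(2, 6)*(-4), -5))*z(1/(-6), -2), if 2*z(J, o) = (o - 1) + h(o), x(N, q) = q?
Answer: 860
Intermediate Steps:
h(g) = -7/5 + g² (h(g) = -7/5 + g*g = -7/5 + g²)
z(J, o) = -6/5 + o/2 + o²/2 (z(J, o) = ((o - 1) + (-7/5 + o²))/2 = ((-1 + o) + (-7/5 + o²))/2 = (-12/5 + o + o²)/2 = -6/5 + o/2 + o²/2)
(-43*y(4 + x(2, 6)*(-4), -5))*z(1/(-6), -2) = (-43*(4 + 6*(-4))*(-5))*(-6/5 + (½)*(-2) + (½)*(-2)²) = (-43*(4 - 24)*(-5))*(-6/5 - 1 + (½)*4) = (-(-860)*(-5))*(-6/5 - 1 + 2) = -43*100*(-⅕) = -4300*(-⅕) = 860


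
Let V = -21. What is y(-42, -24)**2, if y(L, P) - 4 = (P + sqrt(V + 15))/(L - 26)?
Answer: (296 - I*sqrt(6))**2/4624 ≈ 18.947 - 0.3136*I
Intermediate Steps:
y(L, P) = 4 + (P + I*sqrt(6))/(-26 + L) (y(L, P) = 4 + (P + sqrt(-21 + 15))/(L - 26) = 4 + (P + sqrt(-6))/(-26 + L) = 4 + (P + I*sqrt(6))/(-26 + L))
y(-42, -24)**2 = ((-104 - 24 + 4*(-42) + I*sqrt(6))/(-26 - 42))**2 = ((-104 - 24 - 168 + I*sqrt(6))/(-68))**2 = (-(-296 + I*sqrt(6))/68)**2 = (74/17 - I*sqrt(6)/68)**2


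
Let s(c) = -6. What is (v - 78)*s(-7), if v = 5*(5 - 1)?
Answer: 348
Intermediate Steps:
v = 20 (v = 5*4 = 20)
(v - 78)*s(-7) = (20 - 78)*(-6) = -58*(-6) = 348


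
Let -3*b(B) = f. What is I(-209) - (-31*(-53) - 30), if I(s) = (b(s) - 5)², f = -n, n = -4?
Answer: -14156/9 ≈ -1572.9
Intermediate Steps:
f = 4 (f = -1*(-4) = 4)
b(B) = -4/3 (b(B) = -⅓*4 = -4/3)
I(s) = 361/9 (I(s) = (-4/3 - 5)² = (-19/3)² = 361/9)
I(-209) - (-31*(-53) - 30) = 361/9 - (-31*(-53) - 30) = 361/9 - (1643 - 30) = 361/9 - 1*1613 = 361/9 - 1613 = -14156/9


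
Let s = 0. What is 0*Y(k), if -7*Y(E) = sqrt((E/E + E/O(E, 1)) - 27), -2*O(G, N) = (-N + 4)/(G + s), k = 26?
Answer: 0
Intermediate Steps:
O(G, N) = -(4 - N)/(2*G) (O(G, N) = -(-N + 4)/(2*(G + 0)) = -(4 - N)/(2*G))
Y(E) = -sqrt(-26 - 2*E**2/3)/7 (Y(E) = -sqrt((E/E + E/(((-4 + 1)/(2*E)))) - 27)/7 = -sqrt((1 + E/(((1/2)*(-3)/E))) - 27)/7 = -sqrt((1 + E/((-3/(2*E)))) - 27)/7 = -sqrt((1 + E*(-2*E/3)) - 27)/7 = -sqrt((1 - 2*E**2/3) - 27)/7 = -sqrt(-26 - 2*E**2/3)/7)
0*Y(k) = 0*(-sqrt(-234 - 6*26**2)/21) = 0*(-sqrt(-234 - 6*676)/21) = 0*(-sqrt(-234 - 4056)/21) = 0*(-I*sqrt(4290)/21) = 0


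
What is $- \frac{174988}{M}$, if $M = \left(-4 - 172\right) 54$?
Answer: $\frac{3977}{216} \approx 18.412$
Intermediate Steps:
$M = -9504$ ($M = \left(-176\right) 54 = -9504$)
$- \frac{174988}{M} = - \frac{174988}{-9504} = \left(-174988\right) \left(- \frac{1}{9504}\right) = \frac{3977}{216}$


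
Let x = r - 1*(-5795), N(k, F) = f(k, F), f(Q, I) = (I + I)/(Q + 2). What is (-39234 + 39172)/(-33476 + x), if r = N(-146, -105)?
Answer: 1488/664309 ≈ 0.0022399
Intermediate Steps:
f(Q, I) = 2*I/(2 + Q) (f(Q, I) = (2*I)/(2 + Q) = 2*I/(2 + Q))
N(k, F) = 2*F/(2 + k)
r = 35/24 (r = 2*(-105)/(2 - 146) = 2*(-105)/(-144) = 2*(-105)*(-1/144) = 35/24 ≈ 1.4583)
x = 139115/24 (x = 35/24 - 1*(-5795) = 35/24 + 5795 = 139115/24 ≈ 5796.5)
(-39234 + 39172)/(-33476 + x) = (-39234 + 39172)/(-33476 + 139115/24) = -62/(-664309/24) = -62*(-24/664309) = 1488/664309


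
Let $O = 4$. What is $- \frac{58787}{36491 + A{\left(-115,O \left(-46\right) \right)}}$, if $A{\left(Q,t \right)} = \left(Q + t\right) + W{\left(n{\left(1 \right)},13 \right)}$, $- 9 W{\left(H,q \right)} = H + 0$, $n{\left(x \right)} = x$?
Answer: $- \frac{529083}{325727} \approx -1.6243$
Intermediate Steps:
$W{\left(H,q \right)} = - \frac{H}{9}$ ($W{\left(H,q \right)} = - \frac{H + 0}{9} = - \frac{H}{9}$)
$A{\left(Q,t \right)} = - \frac{1}{9} + Q + t$ ($A{\left(Q,t \right)} = \left(Q + t\right) - \frac{1}{9} = - \frac{1}{9} + Q + t$)
$- \frac{58787}{36491 + A{\left(-115,O \left(-46\right) \right)}} = - \frac{58787}{36491 - \frac{2692}{9}} = - \frac{58787}{\frac{325727}{9}} = \left(-58787\right) \frac{9}{325727} = - \frac{529083}{325727}$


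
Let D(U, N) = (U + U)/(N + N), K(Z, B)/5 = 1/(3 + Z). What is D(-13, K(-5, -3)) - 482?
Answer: -2384/5 ≈ -476.80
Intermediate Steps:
K(Z, B) = 5/(3 + Z)
D(U, N) = U/N (D(U, N) = (2*U)/((2*N)) = (2*U)*(1/(2*N)) = U/N)
D(-13, K(-5, -3)) - 482 = -13/(5/(3 - 5)) - 482 = -13/(5/(-2)) - 482 = -13/(5*(-½)) - 482 = -13/(-5/2) - 482 = -13*(-⅖) - 482 = 26/5 - 482 = -2384/5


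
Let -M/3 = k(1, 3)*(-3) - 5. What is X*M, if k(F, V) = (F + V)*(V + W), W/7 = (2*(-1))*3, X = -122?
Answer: 169458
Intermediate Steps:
W = -42 (W = 7*((2*(-1))*3) = 7*(-2*3) = 7*(-6) = -42)
k(F, V) = (-42 + V)*(F + V) (k(F, V) = (F + V)*(V - 42) = (F + V)*(-42 + V) = (-42 + V)*(F + V))
M = -1389 (M = -3*((3² - 42*1 - 42*3 + 1*3)*(-3) - 5) = -3*((9 - 42 - 126 + 3)*(-3) - 5) = -3*(-156*(-3) - 5) = -3*(468 - 5) = -3*463 = -1389)
X*M = -122*(-1389) = 169458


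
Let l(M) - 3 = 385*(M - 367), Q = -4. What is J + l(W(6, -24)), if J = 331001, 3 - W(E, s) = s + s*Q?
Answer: 163144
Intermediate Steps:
W(E, s) = 3 + 3*s (W(E, s) = 3 - (s + s*(-4)) = 3 - (s - 4*s) = 3 - (-3)*s = 3 + 3*s)
l(M) = -141292 + 385*M (l(M) = 3 + 385*(M - 367) = 3 + 385*(-367 + M) = 3 + (-141295 + 385*M) = -141292 + 385*M)
J + l(W(6, -24)) = 331001 + (-141292 + 385*(3 + 3*(-24))) = 331001 + (-141292 + 385*(3 - 72)) = 331001 + (-141292 + 385*(-69)) = 331001 + (-141292 - 26565) = 331001 - 167857 = 163144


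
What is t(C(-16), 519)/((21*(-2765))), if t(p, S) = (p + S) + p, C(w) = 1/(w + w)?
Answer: -8303/929040 ≈ -0.0089372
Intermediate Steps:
C(w) = 1/(2*w)
t(p, S) = S + 2*p (t(p, S) = (S + p) + p = S + 2*p)
t(C(-16), 519)/((21*(-2765))) = (519 + 2*((½)/(-16)))/((21*(-2765))) = (519 + 2*((½)*(-1/16)))/(-58065) = (519 + 2*(-1/32))*(-1/58065) = (519 - 1/16)*(-1/58065) = (8303/16)*(-1/58065) = -8303/929040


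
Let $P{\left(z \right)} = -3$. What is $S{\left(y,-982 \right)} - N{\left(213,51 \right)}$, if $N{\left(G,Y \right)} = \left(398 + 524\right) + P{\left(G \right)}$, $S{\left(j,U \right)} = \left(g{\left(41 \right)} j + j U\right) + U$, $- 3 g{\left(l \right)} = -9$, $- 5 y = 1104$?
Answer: $\frac{1071311}{5} \approx 2.1426 \cdot 10^{5}$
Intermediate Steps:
$y = - \frac{1104}{5}$ ($y = \left(- \frac{1}{5}\right) 1104 = - \frac{1104}{5} \approx -220.8$)
$g{\left(l \right)} = 3$ ($g{\left(l \right)} = \left(- \frac{1}{3}\right) \left(-9\right) = 3$)
$S{\left(j,U \right)} = U + 3 j + U j$ ($S{\left(j,U \right)} = \left(3 j + j U\right) + U = \left(3 j + U j\right) + U = U + 3 j + U j$)
$N{\left(G,Y \right)} = 919$ ($N{\left(G,Y \right)} = \left(398 + 524\right) - 3 = 922 - 3 = 919$)
$S{\left(y,-982 \right)} - N{\left(213,51 \right)} = \left(-982 + 3 \left(- \frac{1104}{5}\right) - - \frac{1084128}{5}\right) - 919 = \left(-982 - \frac{3312}{5} + \frac{1084128}{5}\right) - 919 = \frac{1075906}{5} - 919 = \frac{1071311}{5}$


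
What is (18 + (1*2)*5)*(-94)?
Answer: -2632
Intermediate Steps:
(18 + (1*2)*5)*(-94) = (18 + 2*5)*(-94) = (18 + 10)*(-94) = 28*(-94) = -2632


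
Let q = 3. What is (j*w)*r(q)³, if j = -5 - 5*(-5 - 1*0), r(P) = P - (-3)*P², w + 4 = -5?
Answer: -4860000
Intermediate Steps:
w = -9 (w = -4 - 5 = -9)
r(P) = P + 3*P²
j = 20 (j = -5 - 5*(-5 + 0) = -5 - 5*(-5) = -5 + 25 = 20)
(j*w)*r(q)³ = (20*(-9))*(3*(1 + 3*3))³ = -180*27*(1 + 9)³ = -180*(3*10)³ = -180*30³ = -180*27000 = -4860000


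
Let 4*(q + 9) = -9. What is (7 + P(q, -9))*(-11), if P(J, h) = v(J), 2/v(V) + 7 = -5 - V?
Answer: -143/3 ≈ -47.667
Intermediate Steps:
v(V) = 2/(-12 - V) (v(V) = 2/(-7 + (-5 - V)) = 2/(-12 - V))
q = -45/4 (q = -9 + (1/4)*(-9) = -9 - 9/4 = -45/4 ≈ -11.250)
P(J, h) = -2/(12 + J)
(7 + P(q, -9))*(-11) = (7 - 2/(12 - 45/4))*(-11) = (7 - 2/3/4)*(-11) = (7 - 2*4/3)*(-11) = (7 - 8/3)*(-11) = (13/3)*(-11) = -143/3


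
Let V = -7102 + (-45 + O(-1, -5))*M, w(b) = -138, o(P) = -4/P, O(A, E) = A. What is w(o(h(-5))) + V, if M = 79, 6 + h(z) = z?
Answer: -10874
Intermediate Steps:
h(z) = -6 + z
V = -10736 (V = -7102 + (-45 - 1)*79 = -7102 - 46*79 = -7102 - 3634 = -10736)
w(o(h(-5))) + V = -138 - 10736 = -10874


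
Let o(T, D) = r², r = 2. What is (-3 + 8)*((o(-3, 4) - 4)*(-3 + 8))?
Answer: 0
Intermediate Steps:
o(T, D) = 4 (o(T, D) = 2² = 4)
(-3 + 8)*((o(-3, 4) - 4)*(-3 + 8)) = (-3 + 8)*((4 - 4)*(-3 + 8)) = 5*(0*5) = 5*0 = 0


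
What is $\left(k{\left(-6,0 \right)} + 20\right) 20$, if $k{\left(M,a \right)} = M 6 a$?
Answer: $400$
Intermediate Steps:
$k{\left(M,a \right)} = 6 M a$
$\left(k{\left(-6,0 \right)} + 20\right) 20 = \left(6 \left(-6\right) 0 + 20\right) 20 = \left(0 + 20\right) 20 = 20 \cdot 20 = 400$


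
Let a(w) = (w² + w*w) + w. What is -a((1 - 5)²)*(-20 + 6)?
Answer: 7392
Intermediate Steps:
a(w) = w + 2*w² (a(w) = (w² + w²) + w = 2*w² + w = w + 2*w²)
-a((1 - 5)²)*(-20 + 6) = -(1 - 5)²*(1 + 2*(1 - 5)²)*(-20 + 6) = -(-4)²*(1 + 2*(-4)²)*(-14) = -16*(1 + 2*16)*(-14) = -16*(1 + 32)*(-14) = -16*33*(-14) = -528*(-14) = -1*(-7392) = 7392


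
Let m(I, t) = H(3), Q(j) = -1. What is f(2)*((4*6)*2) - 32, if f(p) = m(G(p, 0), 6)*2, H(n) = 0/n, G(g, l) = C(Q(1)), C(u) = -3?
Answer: -32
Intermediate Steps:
G(g, l) = -3
H(n) = 0
m(I, t) = 0
f(p) = 0 (f(p) = 0*2 = 0)
f(2)*((4*6)*2) - 32 = 0*((4*6)*2) - 32 = 0*(24*2) - 32 = 0*48 - 32 = 0 - 32 = -32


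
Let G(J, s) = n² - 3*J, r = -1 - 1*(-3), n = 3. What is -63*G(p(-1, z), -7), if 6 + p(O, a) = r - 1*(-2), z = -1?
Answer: -945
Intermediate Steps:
r = 2 (r = -1 + 3 = 2)
p(O, a) = -2 (p(O, a) = -6 + (2 - 1*(-2)) = -6 + (2 + 2) = -6 + 4 = -2)
G(J, s) = 9 - 3*J (G(J, s) = 3² - 3*J = 9 - 3*J)
-63*G(p(-1, z), -7) = -63*(9 - 3*(-2)) = -63*(9 + 6) = -63*15 = -945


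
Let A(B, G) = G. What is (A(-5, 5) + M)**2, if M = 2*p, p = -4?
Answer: 9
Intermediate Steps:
M = -8 (M = 2*(-4) = -8)
(A(-5, 5) + M)**2 = (5 - 8)**2 = (-3)**2 = 9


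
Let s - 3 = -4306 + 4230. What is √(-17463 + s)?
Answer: 8*I*√274 ≈ 132.42*I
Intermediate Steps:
s = -73 (s = 3 + (-4306 + 4230) = 3 - 76 = -73)
√(-17463 + s) = √(-17463 - 73) = √(-17536) = 8*I*√274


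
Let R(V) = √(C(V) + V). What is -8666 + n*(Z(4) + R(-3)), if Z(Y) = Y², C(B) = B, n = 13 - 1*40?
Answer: -9098 - 27*I*√6 ≈ -9098.0 - 66.136*I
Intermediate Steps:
n = -27 (n = 13 - 40 = -27)
R(V) = √2*√V (R(V) = √(V + V) = √(2*V) = √2*√V)
-8666 + n*(Z(4) + R(-3)) = -8666 - 27*(4² + √2*√(-3)) = -8666 - 27*(16 + √2*(I*√3)) = -8666 - 27*(16 + I*√6) = -8666 + (-432 - 27*I*√6) = -9098 - 27*I*√6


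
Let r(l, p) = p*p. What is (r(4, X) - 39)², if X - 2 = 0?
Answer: 1225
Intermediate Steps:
X = 2 (X = 2 + 0 = 2)
r(l, p) = p²
(r(4, X) - 39)² = (2² - 39)² = (4 - 39)² = (-35)² = 1225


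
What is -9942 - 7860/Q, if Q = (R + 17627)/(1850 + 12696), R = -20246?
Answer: 29431154/873 ≈ 33713.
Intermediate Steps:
Q = -2619/14546 (Q = (-20246 + 17627)/(1850 + 12696) = -2619/14546 ≈ -0.18005)
-9942 - 7860/Q = -9942 - 7860/(-2619/14546) = -9942 - 7860*(-14546)/2619 = -9942 - 1*(-38110520/873) = -9942 + 38110520/873 = 29431154/873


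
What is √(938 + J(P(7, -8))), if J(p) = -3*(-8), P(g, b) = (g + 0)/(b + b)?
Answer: √962 ≈ 31.016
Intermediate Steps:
P(g, b) = g/(2*b) (P(g, b) = g/((2*b)) = g*(1/(2*b)) = g/(2*b))
J(p) = 24
√(938 + J(P(7, -8))) = √(938 + 24) = √962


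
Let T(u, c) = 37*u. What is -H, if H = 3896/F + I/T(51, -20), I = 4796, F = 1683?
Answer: -302420/62271 ≈ -4.8565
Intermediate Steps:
H = 302420/62271 (H = 3896/1683 + 4796/((37*51)) = 3896*(1/1683) + 4796/1887 = 3896/1683 + 4796*(1/1887) = 3896/1683 + 4796/1887 = 302420/62271 ≈ 4.8565)
-H = -1*302420/62271 = -302420/62271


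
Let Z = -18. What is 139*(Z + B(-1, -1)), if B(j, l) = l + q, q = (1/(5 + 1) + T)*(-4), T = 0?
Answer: -8201/3 ≈ -2733.7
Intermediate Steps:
q = -⅔ (q = (1/(5 + 1) + 0)*(-4) = (1/6 + 0)*(-4) = (⅙ + 0)*(-4) = (⅙)*(-4) = -⅔ ≈ -0.66667)
B(j, l) = -⅔ + l (B(j, l) = l - ⅔ = -⅔ + l)
139*(Z + B(-1, -1)) = 139*(-18 + (-⅔ - 1)) = 139*(-18 - 5/3) = 139*(-59/3) = -8201/3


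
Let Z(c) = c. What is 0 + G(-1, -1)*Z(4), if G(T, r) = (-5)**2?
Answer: 100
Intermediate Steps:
G(T, r) = 25
0 + G(-1, -1)*Z(4) = 0 + 25*4 = 0 + 100 = 100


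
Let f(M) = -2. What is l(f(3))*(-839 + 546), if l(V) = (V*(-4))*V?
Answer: 4688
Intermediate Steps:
l(V) = -4*V**2 (l(V) = (-4*V)*V = -4*V**2)
l(f(3))*(-839 + 546) = (-4*(-2)**2)*(-839 + 546) = -4*4*(-293) = -16*(-293) = 4688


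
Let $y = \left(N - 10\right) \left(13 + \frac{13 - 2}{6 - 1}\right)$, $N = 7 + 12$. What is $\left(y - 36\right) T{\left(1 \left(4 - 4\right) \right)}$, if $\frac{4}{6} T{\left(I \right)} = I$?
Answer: $0$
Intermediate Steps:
$N = 19$
$T{\left(I \right)} = \frac{3 I}{2}$
$y = \frac{684}{5}$ ($y = \left(19 - 10\right) \left(13 + \frac{13 - 2}{6 - 1}\right) = 9 \left(13 + \frac{11}{5}\right) = 9 \cdot \frac{76}{5} = \frac{684}{5} \approx 136.8$)
$\left(y - 36\right) T{\left(1 \left(4 - 4\right) \right)} = \left(\frac{684}{5} - 36\right) \frac{3 \cdot 1 \left(4 - 4\right)}{2} = \frac{504 \frac{3 \cdot 1 \cdot 0}{2}}{5} = \frac{504 \cdot \frac{3}{2} \cdot 0}{5} = \frac{504}{5} \cdot 0 = 0$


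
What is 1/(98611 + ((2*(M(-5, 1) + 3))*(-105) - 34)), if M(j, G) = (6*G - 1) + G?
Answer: 1/96687 ≈ 1.0343e-5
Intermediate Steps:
M(j, G) = -1 + 7*G (M(j, G) = (-1 + 6*G) + G = -1 + 7*G)
1/(98611 + ((2*(M(-5, 1) + 3))*(-105) - 34)) = 1/(98611 + ((2*((-1 + 7*1) + 3))*(-105) - 34)) = 1/(98611 + ((2*((-1 + 7) + 3))*(-105) - 34)) = 1/(98611 + ((2*(6 + 3))*(-105) - 34)) = 1/(98611 + ((2*9)*(-105) - 34)) = 1/(98611 + (18*(-105) - 34)) = 1/(98611 + (-1890 - 34)) = 1/(98611 - 1924) = 1/96687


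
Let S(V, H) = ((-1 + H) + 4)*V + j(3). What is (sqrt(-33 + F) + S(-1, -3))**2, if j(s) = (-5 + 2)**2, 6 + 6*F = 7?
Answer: (54 + I*sqrt(1182))**2/36 ≈ 48.167 + 103.14*I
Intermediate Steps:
F = 1/6 (F = -1 + (1/6)*7 = -1 + 7/6 = 1/6 ≈ 0.16667)
j(s) = 9 (j(s) = (-3)**2 = 9)
S(V, H) = 9 + V*(3 + H) (S(V, H) = ((-1 + H) + 4)*V + 9 = (3 + H)*V + 9 = V*(3 + H) + 9 = 9 + V*(3 + H))
(sqrt(-33 + F) + S(-1, -3))**2 = (sqrt(-33 + 1/6) + (9 + 3*(-1) - 3*(-1)))**2 = (sqrt(-197/6) + (9 - 3 + 3))**2 = (I*sqrt(1182)/6 + 9)**2 = (9 + I*sqrt(1182)/6)**2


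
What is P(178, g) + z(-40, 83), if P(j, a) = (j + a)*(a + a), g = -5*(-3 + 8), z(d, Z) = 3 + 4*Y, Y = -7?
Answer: -7675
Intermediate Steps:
z(d, Z) = -25 (z(d, Z) = 3 + 4*(-7) = 3 - 28 = -25)
g = -25 (g = -5*5 = -25)
P(j, a) = 2*a*(a + j) (P(j, a) = (a + j)*(2*a) = 2*a*(a + j))
P(178, g) + z(-40, 83) = 2*(-25)*(-25 + 178) - 25 = 2*(-25)*153 - 25 = -7650 - 25 = -7675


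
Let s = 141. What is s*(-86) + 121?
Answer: -12005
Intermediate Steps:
s*(-86) + 121 = 141*(-86) + 121 = -12126 + 121 = -12005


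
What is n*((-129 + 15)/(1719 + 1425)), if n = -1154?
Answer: 10963/262 ≈ 41.844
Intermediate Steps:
n*((-129 + 15)/(1719 + 1425)) = -1154*(-129 + 15)/(1719 + 1425) = -(-131556)/3144 = -1154*(-19/524) = 10963/262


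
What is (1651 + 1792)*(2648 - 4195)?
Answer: -5326321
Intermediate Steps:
(1651 + 1792)*(2648 - 4195) = 3443*(-1547) = -5326321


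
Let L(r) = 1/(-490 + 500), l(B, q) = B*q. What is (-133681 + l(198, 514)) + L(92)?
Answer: -319089/10 ≈ -31909.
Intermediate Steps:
L(r) = 1/10
(-133681 + l(198, 514)) + L(92) = (-133681 + 198*514) + 1/10 = (-133681 + 101772) + 1/10 = -31909 + 1/10 = -319089/10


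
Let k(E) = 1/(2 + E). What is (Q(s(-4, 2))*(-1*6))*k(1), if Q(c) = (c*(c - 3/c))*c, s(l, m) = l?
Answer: 104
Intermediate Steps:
Q(c) = c²*(c - 3/c)
(Q(s(-4, 2))*(-1*6))*k(1) = ((-4*(-3 + (-4)²))*(-1*6))/(2 + 1) = (-4*(-3 + 16)*(-6))/3 = (-4*13*(-6))*(⅓) = -52*(-6)*(⅓) = 312*(⅓) = 104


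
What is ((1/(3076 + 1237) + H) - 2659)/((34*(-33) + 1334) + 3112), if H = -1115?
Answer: -16277261/14336412 ≈ -1.1354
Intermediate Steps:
((1/(3076 + 1237) + H) - 2659)/((34*(-33) + 1334) + 3112) = ((1/(3076 + 1237) - 1115) - 2659)/((34*(-33) + 1334) + 3112) = ((1/4313 - 1115) - 2659)/((-1122 + 1334) + 3112) = ((1/4313 - 1115) - 2659)/(212 + 3112) = (-4808994/4313 - 2659)/3324 = -16277261/4313*1/3324 = -16277261/14336412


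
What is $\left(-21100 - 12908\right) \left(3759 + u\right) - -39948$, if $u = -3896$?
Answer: $4699044$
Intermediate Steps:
$\left(-21100 - 12908\right) \left(3759 + u\right) - -39948 = \left(-21100 - 12908\right) \left(3759 - 3896\right) - -39948 = \left(-34008\right) \left(-137\right) + 39948 = 4659096 + 39948 = 4699044$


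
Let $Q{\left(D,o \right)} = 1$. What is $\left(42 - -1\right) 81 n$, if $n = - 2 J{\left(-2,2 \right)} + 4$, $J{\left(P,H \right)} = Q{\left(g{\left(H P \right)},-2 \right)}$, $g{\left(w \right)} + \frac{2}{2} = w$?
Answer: $6966$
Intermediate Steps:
$g{\left(w \right)} = -1 + w$
$J{\left(P,H \right)} = 1$
$n = 2$ ($n = \left(-2\right) 1 + 4 = -2 + 4 = 2$)
$\left(42 - -1\right) 81 n = \left(42 - -1\right) 81 \cdot 2 = \left(42 + 1\right) 81 \cdot 2 = 43 \cdot 81 \cdot 2 = 3483 \cdot 2 = 6966$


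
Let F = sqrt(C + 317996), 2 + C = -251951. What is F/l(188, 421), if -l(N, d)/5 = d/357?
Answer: -357*sqrt(66043)/2105 ≈ -43.584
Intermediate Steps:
C = -251953 (C = -2 - 251951 = -251953)
l(N, d) = -5*d/357
F = sqrt(66043) (F = sqrt(-251953 + 317996) = sqrt(66043) ≈ 256.99)
F/l(188, 421) = sqrt(66043)/((-5/357*421)) = sqrt(66043)/(-2105/357) = sqrt(66043)*(-357/2105) = -357*sqrt(66043)/2105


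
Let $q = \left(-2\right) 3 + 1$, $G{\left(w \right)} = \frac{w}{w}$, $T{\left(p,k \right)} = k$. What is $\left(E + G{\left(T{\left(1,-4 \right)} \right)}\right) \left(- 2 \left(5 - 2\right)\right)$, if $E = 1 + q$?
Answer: $18$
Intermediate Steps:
$G{\left(w \right)} = 1$
$q = -5$ ($q = -6 + 1 = -5$)
$E = -4$ ($E = 1 - 5 = -4$)
$\left(E + G{\left(T{\left(1,-4 \right)} \right)}\right) \left(- 2 \left(5 - 2\right)\right) = \left(-4 + 1\right) \left(- 2 \left(5 - 2\right)\right) = - 3 \left(\left(-2\right) 3\right) = \left(-3\right) \left(-6\right) = 18$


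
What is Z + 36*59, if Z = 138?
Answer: 2262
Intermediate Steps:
Z + 36*59 = 138 + 36*59 = 138 + 2124 = 2262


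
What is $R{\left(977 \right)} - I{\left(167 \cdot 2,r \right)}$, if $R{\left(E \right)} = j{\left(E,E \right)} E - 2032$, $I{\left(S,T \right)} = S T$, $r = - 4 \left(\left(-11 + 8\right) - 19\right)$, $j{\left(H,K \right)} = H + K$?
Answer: $1877634$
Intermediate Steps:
$r = 88$ ($r = - 4 \left(-3 - 19\right) = \left(-4\right) \left(-22\right) = 88$)
$R{\left(E \right)} = -2032 + 2 E^{2}$ ($R{\left(E \right)} = \left(E + E\right) E - 2032 = 2 E E - 2032 = 2 E^{2} - 2032 = -2032 + 2 E^{2}$)
$R{\left(977 \right)} - I{\left(167 \cdot 2,r \right)} = \left(-2032 + 2 \cdot 977^{2}\right) - 167 \cdot 2 \cdot 88 = \left(-2032 + 2 \cdot 954529\right) - 334 \cdot 88 = \left(-2032 + 1909058\right) - 29392 = 1907026 - 29392 = 1877634$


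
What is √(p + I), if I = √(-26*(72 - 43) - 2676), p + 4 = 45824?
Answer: √(45820 + 7*I*√70) ≈ 214.06 + 0.137*I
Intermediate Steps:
p = 45820 (p = -4 + 45824 = 45820)
I = 7*I*√70 (I = √(-26*29 - 2676) = √(-754 - 2676) = √(-3430) = 7*I*√70 ≈ 58.566*I)
√(p + I) = √(45820 + 7*I*√70)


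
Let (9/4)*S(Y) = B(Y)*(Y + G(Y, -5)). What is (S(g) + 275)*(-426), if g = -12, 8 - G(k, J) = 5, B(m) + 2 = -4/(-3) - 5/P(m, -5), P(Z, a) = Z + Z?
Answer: -117931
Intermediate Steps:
P(Z, a) = 2*Z
B(m) = -⅔ - 5/(2*m) (B(m) = -2 + (-4/(-3) - 5*1/(2*m)) = -2 + (-4*(-⅓) - 5/(2*m)) = -2 + (4/3 - 5/(2*m)) = -⅔ - 5/(2*m))
G(k, J) = 3 (G(k, J) = 8 - 1*5 = 8 - 5 = 3)
S(Y) = 2*(-15 - 4*Y)*(3 + Y)/(27*Y) (S(Y) = 4*(((-15 - 4*Y)/(6*Y))*(Y + 3))/9 = 4*(((-15 - 4*Y)/(6*Y))*(3 + Y))/9 = 4*((-15 - 4*Y)*(3 + Y)/(6*Y))/9 = 2*(-15 - 4*Y)*(3 + Y)/(27*Y))
(S(g) + 275)*(-426) = ((-2 - 10/3/(-12) - 8/27*(-12)) + 275)*(-426) = ((-2 - 10/3*(-1/12) + 32/9) + 275)*(-426) = ((-2 + 5/18 + 32/9) + 275)*(-426) = (11/6 + 275)*(-426) = (1661/6)*(-426) = -117931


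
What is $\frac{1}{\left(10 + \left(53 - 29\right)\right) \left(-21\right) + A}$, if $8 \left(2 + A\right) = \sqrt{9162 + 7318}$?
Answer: $- \frac{1432}{1024797} - \frac{\sqrt{1030}}{1024797} \approx -0.0014287$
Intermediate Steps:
$A = -2 + \frac{\sqrt{1030}}{2}$ ($A = -2 + \frac{\sqrt{9162 + 7318}}{8} = -2 + \frac{\sqrt{16480}}{8} = -2 + \frac{4 \sqrt{1030}}{8} = -2 + \frac{\sqrt{1030}}{2} \approx 14.047$)
$\frac{1}{\left(10 + \left(53 - 29\right)\right) \left(-21\right) + A} = \frac{1}{\left(10 + \left(53 - 29\right)\right) \left(-21\right) - \left(2 - \frac{\sqrt{1030}}{2}\right)} = \frac{1}{\left(10 + 24\right) \left(-21\right) - \left(2 - \frac{\sqrt{1030}}{2}\right)} = \frac{1}{34 \left(-21\right) - \left(2 - \frac{\sqrt{1030}}{2}\right)} = \frac{1}{-714 - \left(2 - \frac{\sqrt{1030}}{2}\right)} = \frac{1}{-716 + \frac{\sqrt{1030}}{2}}$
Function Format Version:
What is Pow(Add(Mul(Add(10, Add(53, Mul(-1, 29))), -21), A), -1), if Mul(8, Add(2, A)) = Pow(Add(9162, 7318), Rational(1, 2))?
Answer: Add(Rational(-1432, 1024797), Mul(Rational(-1, 1024797), Pow(1030, Rational(1, 2)))) ≈ -0.0014287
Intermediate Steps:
A = Add(-2, Mul(Rational(1, 2), Pow(1030, Rational(1, 2)))) (A = Add(-2, Mul(Rational(1, 8), Pow(Add(9162, 7318), Rational(1, 2)))) = Add(-2, Mul(Rational(1, 8), Pow(16480, Rational(1, 2)))) = Add(-2, Mul(Rational(1, 8), Mul(4, Pow(1030, Rational(1, 2))))) = Add(-2, Mul(Rational(1, 2), Pow(1030, Rational(1, 2)))) ≈ 14.047)
Pow(Add(Mul(Add(10, Add(53, Mul(-1, 29))), -21), A), -1) = Pow(Add(Mul(Add(10, Add(53, Mul(-1, 29))), -21), Add(-2, Mul(Rational(1, 2), Pow(1030, Rational(1, 2))))), -1) = Pow(Add(Mul(Add(10, Add(53, -29)), -21), Add(-2, Mul(Rational(1, 2), Pow(1030, Rational(1, 2))))), -1) = Pow(Add(Mul(Add(10, 24), -21), Add(-2, Mul(Rational(1, 2), Pow(1030, Rational(1, 2))))), -1) = Pow(Add(Mul(34, -21), Add(-2, Mul(Rational(1, 2), Pow(1030, Rational(1, 2))))), -1) = Pow(Add(-714, Add(-2, Mul(Rational(1, 2), Pow(1030, Rational(1, 2))))), -1) = Pow(Add(-716, Mul(Rational(1, 2), Pow(1030, Rational(1, 2)))), -1)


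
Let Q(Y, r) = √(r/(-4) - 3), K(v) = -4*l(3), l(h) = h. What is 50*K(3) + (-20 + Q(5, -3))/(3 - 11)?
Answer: -1195/2 - 3*I/16 ≈ -597.5 - 0.1875*I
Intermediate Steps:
K(v) = -12 (K(v) = -4*3 = -12)
Q(Y, r) = √(-3 - r/4) (Q(Y, r) = √(r*(-¼) - 3) = √(-r/4 - 3) = √(-3 - r/4))
50*K(3) + (-20 + Q(5, -3))/(3 - 11) = 50*(-12) + (-20 + √(-12 - 1*(-3))/2)/(3 - 11) = -600 + (-20 + √(-12 + 3)/2)/(-8) = -600 + (-20 + √(-9)/2)*(-⅛) = -600 + (-20 + (3*I)/2)*(-⅛) = -600 + (-20 + 3*I/2)*(-⅛) = -600 + (5/2 - 3*I/16) = -1195/2 - 3*I/16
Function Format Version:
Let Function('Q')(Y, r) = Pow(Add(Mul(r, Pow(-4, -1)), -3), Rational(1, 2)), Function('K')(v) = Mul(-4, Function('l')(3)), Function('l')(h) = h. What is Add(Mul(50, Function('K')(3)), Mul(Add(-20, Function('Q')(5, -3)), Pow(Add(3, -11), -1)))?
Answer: Add(Rational(-1195, 2), Mul(Rational(-3, 16), I)) ≈ Add(-597.50, Mul(-0.18750, I))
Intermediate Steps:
Function('K')(v) = -12 (Function('K')(v) = Mul(-4, 3) = -12)
Function('Q')(Y, r) = Pow(Add(-3, Mul(Rational(-1, 4), r)), Rational(1, 2)) (Function('Q')(Y, r) = Pow(Add(Mul(r, Rational(-1, 4)), -3), Rational(1, 2)) = Pow(Add(Mul(Rational(-1, 4), r), -3), Rational(1, 2)) = Pow(Add(-3, Mul(Rational(-1, 4), r)), Rational(1, 2)))
Add(Mul(50, Function('K')(3)), Mul(Add(-20, Function('Q')(5, -3)), Pow(Add(3, -11), -1))) = Add(Mul(50, -12), Mul(Add(-20, Mul(Rational(1, 2), Pow(Add(-12, Mul(-1, -3)), Rational(1, 2)))), Pow(Add(3, -11), -1))) = Add(-600, Mul(Add(-20, Mul(Rational(1, 2), Pow(Add(-12, 3), Rational(1, 2)))), Pow(-8, -1))) = Add(-600, Mul(Add(-20, Mul(Rational(1, 2), Pow(-9, Rational(1, 2)))), Rational(-1, 8))) = Add(-600, Mul(Add(-20, Mul(Rational(1, 2), Mul(3, I))), Rational(-1, 8))) = Add(-600, Mul(Add(-20, Mul(Rational(3, 2), I)), Rational(-1, 8))) = Add(-600, Add(Rational(5, 2), Mul(Rational(-3, 16), I))) = Add(Rational(-1195, 2), Mul(Rational(-3, 16), I))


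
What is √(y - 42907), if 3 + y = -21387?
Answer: I*√64297 ≈ 253.57*I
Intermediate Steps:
y = -21390 (y = -3 - 21387 = -21390)
√(y - 42907) = √(-21390 - 42907) = √(-64297) = I*√64297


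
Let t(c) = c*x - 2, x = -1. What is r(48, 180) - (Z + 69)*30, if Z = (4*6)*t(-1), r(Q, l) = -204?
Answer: -1554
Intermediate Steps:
t(c) = -2 - c (t(c) = c*(-1) - 2 = -c - 2 = -2 - c)
Z = -24 (Z = (4*6)*(-2 - 1*(-1)) = 24*(-2 + 1) = 24*(-1) = -24)
r(48, 180) - (Z + 69)*30 = -204 - (-24 + 69)*30 = -204 - 45*30 = -204 - 1*1350 = -204 - 1350 = -1554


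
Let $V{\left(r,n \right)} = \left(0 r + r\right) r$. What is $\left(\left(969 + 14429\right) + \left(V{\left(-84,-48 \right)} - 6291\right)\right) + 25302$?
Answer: $41465$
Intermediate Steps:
$V{\left(r,n \right)} = r^{2}$ ($V{\left(r,n \right)} = \left(0 + r\right) r = r r = r^{2}$)
$\left(\left(969 + 14429\right) + \left(V{\left(-84,-48 \right)} - 6291\right)\right) + 25302 = \left(\left(969 + 14429\right) + \left(\left(-84\right)^{2} - 6291\right)\right) + 25302 = \left(15398 + \left(7056 - 6291\right)\right) + 25302 = \left(15398 + 765\right) + 25302 = 16163 + 25302 = 41465$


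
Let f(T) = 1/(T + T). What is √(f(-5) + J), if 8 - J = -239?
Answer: √24690/10 ≈ 15.713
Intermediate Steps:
f(T) = 1/(2*T)
J = 247 (J = 8 - 1*(-239) = 8 + 239 = 247)
√(f(-5) + J) = √((½)/(-5) + 247) = √((½)*(-⅕) + 247) = √(-⅒ + 247) = √(2469/10) = √24690/10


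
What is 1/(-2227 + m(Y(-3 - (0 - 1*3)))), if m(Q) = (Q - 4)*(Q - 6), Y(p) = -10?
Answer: -1/2003 ≈ -0.00049925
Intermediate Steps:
m(Q) = (-6 + Q)*(-4 + Q) (m(Q) = (-4 + Q)*(-6 + Q) = (-6 + Q)*(-4 + Q))
1/(-2227 + m(Y(-3 - (0 - 1*3)))) = 1/(-2227 + (24 + (-10)² - 10*(-10))) = 1/(-2227 + (24 + 100 + 100)) = 1/(-2227 + 224) = 1/(-2003) = -1/2003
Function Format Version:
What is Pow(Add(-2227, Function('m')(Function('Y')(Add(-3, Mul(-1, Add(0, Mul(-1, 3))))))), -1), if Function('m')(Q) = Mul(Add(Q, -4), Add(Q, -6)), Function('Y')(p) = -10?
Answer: Rational(-1, 2003) ≈ -0.00049925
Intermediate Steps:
Function('m')(Q) = Mul(Add(-6, Q), Add(-4, Q)) (Function('m')(Q) = Mul(Add(-4, Q), Add(-6, Q)) = Mul(Add(-6, Q), Add(-4, Q)))
Pow(Add(-2227, Function('m')(Function('Y')(Add(-3, Mul(-1, Add(0, Mul(-1, 3))))))), -1) = Pow(Add(-2227, Add(24, Pow(-10, 2), Mul(-10, -10))), -1) = Pow(Add(-2227, Add(24, 100, 100)), -1) = Pow(Add(-2227, 224), -1) = Pow(-2003, -1) = Rational(-1, 2003)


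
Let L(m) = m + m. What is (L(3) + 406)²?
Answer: 169744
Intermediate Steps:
L(m) = 2*m
(L(3) + 406)² = (2*3 + 406)² = (6 + 406)² = 412² = 169744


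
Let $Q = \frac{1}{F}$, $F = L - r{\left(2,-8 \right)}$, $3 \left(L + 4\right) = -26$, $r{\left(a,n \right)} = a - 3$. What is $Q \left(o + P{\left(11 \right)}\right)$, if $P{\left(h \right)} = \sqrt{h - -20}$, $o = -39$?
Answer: $\frac{117}{35} - \frac{3 \sqrt{31}}{35} \approx 2.8656$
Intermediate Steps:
$r{\left(a,n \right)} = -3 + a$
$L = - \frac{38}{3}$ ($L = -4 + \frac{1}{3} \left(-26\right) = -4 - \frac{26}{3} = - \frac{38}{3} \approx -12.667$)
$F = - \frac{35}{3}$ ($F = - \frac{38}{3} - \left(-3 + 2\right) = - \frac{38}{3} - -1 = - \frac{38}{3} + 1 = - \frac{35}{3} \approx -11.667$)
$Q = - \frac{3}{35}$ ($Q = \frac{1}{- \frac{35}{3}} = - \frac{3}{35} \approx -0.085714$)
$P{\left(h \right)} = \sqrt{20 + h}$ ($P{\left(h \right)} = \sqrt{h + 20} = \sqrt{20 + h}$)
$Q \left(o + P{\left(11 \right)}\right) = - \frac{3 \left(-39 + \sqrt{20 + 11}\right)}{35} = - \frac{3 \left(-39 + \sqrt{31}\right)}{35} = \frac{117}{35} - \frac{3 \sqrt{31}}{35}$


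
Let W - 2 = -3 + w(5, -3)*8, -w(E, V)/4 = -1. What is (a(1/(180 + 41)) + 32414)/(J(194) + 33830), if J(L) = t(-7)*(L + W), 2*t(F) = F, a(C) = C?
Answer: 2865398/2920957 ≈ 0.98098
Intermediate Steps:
w(E, V) = 4 (w(E, V) = -4*(-1) = 4)
t(F) = F/2
W = 31 (W = 2 + (-3 + 4*8) = 2 + (-3 + 32) = 2 + 29 = 31)
J(L) = -217/2 - 7*L/2 (J(L) = ((1/2)*(-7))*(L + 31) = -7*(31 + L)/2 = -217/2 - 7*L/2)
(a(1/(180 + 41)) + 32414)/(J(194) + 33830) = (1/(180 + 41) + 32414)/((-217/2 - 7/2*194) + 33830) = (1/221 + 32414)/((-217/2 - 679) + 33830) = (1/221 + 32414)/(-1575/2 + 33830) = 7163495/(221*(66085/2)) = (7163495/221)*(2/66085) = 2865398/2920957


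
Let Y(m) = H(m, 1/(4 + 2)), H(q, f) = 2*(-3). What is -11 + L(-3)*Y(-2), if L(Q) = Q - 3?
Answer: 25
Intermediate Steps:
L(Q) = -3 + Q
H(q, f) = -6
Y(m) = -6
-11 + L(-3)*Y(-2) = -11 + (-3 - 3)*(-6) = -11 - 6*(-6) = -11 + 36 = 25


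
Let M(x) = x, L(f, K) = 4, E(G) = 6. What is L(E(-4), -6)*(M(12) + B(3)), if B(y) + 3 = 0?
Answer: 36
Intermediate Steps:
B(y) = -3 (B(y) = -3 + 0 = -3)
L(E(-4), -6)*(M(12) + B(3)) = 4*(12 - 3) = 4*9 = 36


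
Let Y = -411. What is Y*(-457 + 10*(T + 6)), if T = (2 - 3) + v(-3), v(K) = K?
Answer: 179607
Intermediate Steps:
T = -4 (T = (2 - 3) - 3 = -1 - 3 = -4)
Y*(-457 + 10*(T + 6)) = -411*(-457 + 10*(-4 + 6)) = -411*(-457 + 10*2) = -411*(-457 + 20) = -411*(-437) = 179607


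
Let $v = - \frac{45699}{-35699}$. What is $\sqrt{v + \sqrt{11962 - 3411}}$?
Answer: $\frac{\sqrt{1631408601 + 1274418601 \sqrt{8551}}}{35699} \approx 9.6826$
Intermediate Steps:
$v = \frac{45699}{35699}$ ($v = \left(-45699\right) \left(- \frac{1}{35699}\right) = \frac{45699}{35699} \approx 1.2801$)
$\sqrt{v + \sqrt{11962 - 3411}} = \sqrt{\frac{45699}{35699} + \sqrt{11962 - 3411}} = \sqrt{\frac{45699}{35699} + \sqrt{8551}}$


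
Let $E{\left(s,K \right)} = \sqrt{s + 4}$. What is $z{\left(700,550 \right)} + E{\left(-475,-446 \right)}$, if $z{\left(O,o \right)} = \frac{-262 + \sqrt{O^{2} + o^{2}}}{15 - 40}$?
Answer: $\frac{262}{25} - 2 \sqrt{317} + i \sqrt{471} \approx -25.129 + 21.703 i$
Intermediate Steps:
$E{\left(s,K \right)} = \sqrt{4 + s}$
$z{\left(O,o \right)} = \frac{262}{25} - \frac{\sqrt{O^{2} + o^{2}}}{25}$ ($z{\left(O,o \right)} = \frac{-262 + \sqrt{O^{2} + o^{2}}}{-25} = \left(-262 + \sqrt{O^{2} + o^{2}}\right) \left(- \frac{1}{25}\right) = \frac{262}{25} - \frac{\sqrt{O^{2} + o^{2}}}{25}$)
$z{\left(700,550 \right)} + E{\left(-475,-446 \right)} = \left(\frac{262}{25} - \frac{\sqrt{700^{2} + 550^{2}}}{25}\right) + \sqrt{4 - 475} = \left(\frac{262}{25} - \frac{\sqrt{490000 + 302500}}{25}\right) + \sqrt{-471} = \left(\frac{262}{25} - \frac{\sqrt{792500}}{25}\right) + i \sqrt{471} = \left(\frac{262}{25} - \frac{50 \sqrt{317}}{25}\right) + i \sqrt{471} = \left(\frac{262}{25} - 2 \sqrt{317}\right) + i \sqrt{471} = \frac{262}{25} - 2 \sqrt{317} + i \sqrt{471}$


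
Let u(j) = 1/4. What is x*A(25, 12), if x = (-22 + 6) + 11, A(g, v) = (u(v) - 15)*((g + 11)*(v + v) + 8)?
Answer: 64310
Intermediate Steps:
u(j) = ¼
A(g, v) = -118 - 59*v*(11 + g)/2 (A(g, v) = (¼ - 15)*((g + 11)*(v + v) + 8) = -59*((11 + g)*(2*v) + 8)/4 = -59*(2*v*(11 + g) + 8)/4 = -59*(8 + 2*v*(11 + g))/4 = -118 - 59*v*(11 + g)/2)
x = -5 (x = -16 + 11 = -5)
x*A(25, 12) = -5*(-118 - 649/2*12 - 59/2*25*12) = -5*(-118 - 3894 - 8850) = -5*(-12862) = 64310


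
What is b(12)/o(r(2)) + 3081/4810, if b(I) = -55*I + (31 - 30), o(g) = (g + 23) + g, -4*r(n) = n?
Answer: -59654/2035 ≈ -29.314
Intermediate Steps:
r(n) = -n/4
o(g) = 23 + 2*g (o(g) = (23 + g) + g = 23 + 2*g)
b(I) = 1 - 55*I (b(I) = -55*I + 1 = 1 - 55*I)
b(12)/o(r(2)) + 3081/4810 = (1 - 55*12)/(23 + 2*(-1/4*2)) + 3081/4810 = (1 - 660)/(23 + 2*(-1/2)) + 3081*(1/4810) = -659/(23 - 1) + 237/370 = -659/22 + 237/370 = -59654/2035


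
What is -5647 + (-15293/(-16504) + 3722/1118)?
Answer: -52058468461/9225736 ≈ -5642.7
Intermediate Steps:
-5647 + (-15293/(-16504) + 3722/1118) = -5647 + (-15293*(-1/16504) + 3722*(1/1118)) = -5647 + (15293/16504 + 1861/559) = -5647 + 39262731/9225736 = -52058468461/9225736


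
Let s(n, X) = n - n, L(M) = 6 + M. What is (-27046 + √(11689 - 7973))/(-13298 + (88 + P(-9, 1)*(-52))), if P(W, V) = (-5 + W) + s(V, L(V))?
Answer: 13523/6241 - √929/6241 ≈ 2.1619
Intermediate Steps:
s(n, X) = 0
P(W, V) = -5 + W (P(W, V) = (-5 + W) + 0 = -5 + W)
(-27046 + √(11689 - 7973))/(-13298 + (88 + P(-9, 1)*(-52))) = (-27046 + √(11689 - 7973))/(-13298 + (88 + (-5 - 9)*(-52))) = (-27046 + √3716)/(-13298 + (88 - 14*(-52))) = (-27046 + 2*√929)/(-13298 + (88 + 728)) = (-27046 + 2*√929)/(-13298 + 816) = (-27046 + 2*√929)/(-12482) = (-27046 + 2*√929)*(-1/12482) = 13523/6241 - √929/6241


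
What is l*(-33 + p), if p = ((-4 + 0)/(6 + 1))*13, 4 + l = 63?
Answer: -16697/7 ≈ -2385.3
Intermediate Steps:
l = 59 (l = -4 + 63 = 59)
p = -52/7 (p = -4/7*13 = -52/7 ≈ -7.4286)
l*(-33 + p) = 59*(-33 - 52/7) = 59*(-283/7) = -16697/7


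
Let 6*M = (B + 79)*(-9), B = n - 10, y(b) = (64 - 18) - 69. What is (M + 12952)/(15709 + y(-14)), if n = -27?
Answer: 12889/15686 ≈ 0.82169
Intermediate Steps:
y(b) = -23 (y(b) = 46 - 69 = -23)
B = -37 (B = -27 - 10 = -37)
M = -63 (M = ((-37 + 79)*(-9))/6 = (42*(-9))/6 = (⅙)*(-378) = -63)
(M + 12952)/(15709 + y(-14)) = (-63 + 12952)/(15709 - 23) = 12889/15686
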